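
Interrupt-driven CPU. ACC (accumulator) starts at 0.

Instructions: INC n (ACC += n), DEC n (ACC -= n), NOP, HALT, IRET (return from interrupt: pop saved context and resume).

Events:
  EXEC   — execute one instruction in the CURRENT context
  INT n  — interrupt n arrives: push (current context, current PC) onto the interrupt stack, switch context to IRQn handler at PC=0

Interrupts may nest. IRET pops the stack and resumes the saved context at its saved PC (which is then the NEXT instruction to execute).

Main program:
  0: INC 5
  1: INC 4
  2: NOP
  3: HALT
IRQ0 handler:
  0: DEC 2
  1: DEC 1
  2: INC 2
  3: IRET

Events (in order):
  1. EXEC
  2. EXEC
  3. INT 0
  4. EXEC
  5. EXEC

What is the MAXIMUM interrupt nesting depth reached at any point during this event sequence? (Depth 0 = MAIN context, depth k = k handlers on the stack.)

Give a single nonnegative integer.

Answer: 1

Derivation:
Event 1 (EXEC): [MAIN] PC=0: INC 5 -> ACC=5 [depth=0]
Event 2 (EXEC): [MAIN] PC=1: INC 4 -> ACC=9 [depth=0]
Event 3 (INT 0): INT 0 arrives: push (MAIN, PC=2), enter IRQ0 at PC=0 (depth now 1) [depth=1]
Event 4 (EXEC): [IRQ0] PC=0: DEC 2 -> ACC=7 [depth=1]
Event 5 (EXEC): [IRQ0] PC=1: DEC 1 -> ACC=6 [depth=1]
Max depth observed: 1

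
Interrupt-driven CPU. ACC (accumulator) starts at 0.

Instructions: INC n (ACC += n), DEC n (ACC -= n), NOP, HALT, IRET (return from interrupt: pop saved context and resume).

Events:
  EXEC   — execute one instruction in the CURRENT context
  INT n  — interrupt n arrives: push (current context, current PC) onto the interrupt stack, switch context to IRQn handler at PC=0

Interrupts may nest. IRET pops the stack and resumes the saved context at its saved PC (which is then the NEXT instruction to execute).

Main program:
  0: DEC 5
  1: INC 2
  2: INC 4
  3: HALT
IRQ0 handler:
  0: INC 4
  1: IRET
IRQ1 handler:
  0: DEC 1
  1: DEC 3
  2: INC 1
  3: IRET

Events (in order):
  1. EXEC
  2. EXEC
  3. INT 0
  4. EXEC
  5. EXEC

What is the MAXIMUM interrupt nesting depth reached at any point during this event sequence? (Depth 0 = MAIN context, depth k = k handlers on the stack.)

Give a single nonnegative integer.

Event 1 (EXEC): [MAIN] PC=0: DEC 5 -> ACC=-5 [depth=0]
Event 2 (EXEC): [MAIN] PC=1: INC 2 -> ACC=-3 [depth=0]
Event 3 (INT 0): INT 0 arrives: push (MAIN, PC=2), enter IRQ0 at PC=0 (depth now 1) [depth=1]
Event 4 (EXEC): [IRQ0] PC=0: INC 4 -> ACC=1 [depth=1]
Event 5 (EXEC): [IRQ0] PC=1: IRET -> resume MAIN at PC=2 (depth now 0) [depth=0]
Max depth observed: 1

Answer: 1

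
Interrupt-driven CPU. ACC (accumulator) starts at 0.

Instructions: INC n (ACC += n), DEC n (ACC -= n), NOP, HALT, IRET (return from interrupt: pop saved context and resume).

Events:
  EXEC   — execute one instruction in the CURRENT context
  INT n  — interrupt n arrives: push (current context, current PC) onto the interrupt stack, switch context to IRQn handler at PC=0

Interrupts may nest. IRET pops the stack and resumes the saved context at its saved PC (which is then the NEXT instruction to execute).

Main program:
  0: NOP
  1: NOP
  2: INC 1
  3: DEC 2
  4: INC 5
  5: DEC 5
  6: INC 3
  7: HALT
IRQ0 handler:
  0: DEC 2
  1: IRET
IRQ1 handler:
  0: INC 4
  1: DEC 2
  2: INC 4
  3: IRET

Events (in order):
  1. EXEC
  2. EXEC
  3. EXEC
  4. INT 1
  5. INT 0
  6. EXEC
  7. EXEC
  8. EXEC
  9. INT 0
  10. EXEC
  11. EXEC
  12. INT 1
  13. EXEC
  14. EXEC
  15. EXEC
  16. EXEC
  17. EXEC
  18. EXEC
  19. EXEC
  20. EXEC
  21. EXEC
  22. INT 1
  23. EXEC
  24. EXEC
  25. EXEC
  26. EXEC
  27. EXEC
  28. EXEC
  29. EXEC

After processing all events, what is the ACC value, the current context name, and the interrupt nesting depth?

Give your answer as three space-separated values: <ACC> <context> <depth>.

Answer: 16 MAIN 0

Derivation:
Event 1 (EXEC): [MAIN] PC=0: NOP
Event 2 (EXEC): [MAIN] PC=1: NOP
Event 3 (EXEC): [MAIN] PC=2: INC 1 -> ACC=1
Event 4 (INT 1): INT 1 arrives: push (MAIN, PC=3), enter IRQ1 at PC=0 (depth now 1)
Event 5 (INT 0): INT 0 arrives: push (IRQ1, PC=0), enter IRQ0 at PC=0 (depth now 2)
Event 6 (EXEC): [IRQ0] PC=0: DEC 2 -> ACC=-1
Event 7 (EXEC): [IRQ0] PC=1: IRET -> resume IRQ1 at PC=0 (depth now 1)
Event 8 (EXEC): [IRQ1] PC=0: INC 4 -> ACC=3
Event 9 (INT 0): INT 0 arrives: push (IRQ1, PC=1), enter IRQ0 at PC=0 (depth now 2)
Event 10 (EXEC): [IRQ0] PC=0: DEC 2 -> ACC=1
Event 11 (EXEC): [IRQ0] PC=1: IRET -> resume IRQ1 at PC=1 (depth now 1)
Event 12 (INT 1): INT 1 arrives: push (IRQ1, PC=1), enter IRQ1 at PC=0 (depth now 2)
Event 13 (EXEC): [IRQ1] PC=0: INC 4 -> ACC=5
Event 14 (EXEC): [IRQ1] PC=1: DEC 2 -> ACC=3
Event 15 (EXEC): [IRQ1] PC=2: INC 4 -> ACC=7
Event 16 (EXEC): [IRQ1] PC=3: IRET -> resume IRQ1 at PC=1 (depth now 1)
Event 17 (EXEC): [IRQ1] PC=1: DEC 2 -> ACC=5
Event 18 (EXEC): [IRQ1] PC=2: INC 4 -> ACC=9
Event 19 (EXEC): [IRQ1] PC=3: IRET -> resume MAIN at PC=3 (depth now 0)
Event 20 (EXEC): [MAIN] PC=3: DEC 2 -> ACC=7
Event 21 (EXEC): [MAIN] PC=4: INC 5 -> ACC=12
Event 22 (INT 1): INT 1 arrives: push (MAIN, PC=5), enter IRQ1 at PC=0 (depth now 1)
Event 23 (EXEC): [IRQ1] PC=0: INC 4 -> ACC=16
Event 24 (EXEC): [IRQ1] PC=1: DEC 2 -> ACC=14
Event 25 (EXEC): [IRQ1] PC=2: INC 4 -> ACC=18
Event 26 (EXEC): [IRQ1] PC=3: IRET -> resume MAIN at PC=5 (depth now 0)
Event 27 (EXEC): [MAIN] PC=5: DEC 5 -> ACC=13
Event 28 (EXEC): [MAIN] PC=6: INC 3 -> ACC=16
Event 29 (EXEC): [MAIN] PC=7: HALT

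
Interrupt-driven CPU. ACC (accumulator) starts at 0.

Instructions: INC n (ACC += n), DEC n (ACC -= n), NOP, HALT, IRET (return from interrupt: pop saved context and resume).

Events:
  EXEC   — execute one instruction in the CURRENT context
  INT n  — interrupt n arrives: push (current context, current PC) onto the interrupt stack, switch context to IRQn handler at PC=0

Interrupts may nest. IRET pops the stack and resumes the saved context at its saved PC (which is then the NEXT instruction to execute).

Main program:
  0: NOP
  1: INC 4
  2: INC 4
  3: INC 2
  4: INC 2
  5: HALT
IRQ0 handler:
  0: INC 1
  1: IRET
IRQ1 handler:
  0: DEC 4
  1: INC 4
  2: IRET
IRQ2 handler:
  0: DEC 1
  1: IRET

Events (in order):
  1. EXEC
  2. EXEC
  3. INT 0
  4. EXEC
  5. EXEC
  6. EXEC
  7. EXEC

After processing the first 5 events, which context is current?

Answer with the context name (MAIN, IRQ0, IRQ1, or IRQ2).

Answer: MAIN

Derivation:
Event 1 (EXEC): [MAIN] PC=0: NOP
Event 2 (EXEC): [MAIN] PC=1: INC 4 -> ACC=4
Event 3 (INT 0): INT 0 arrives: push (MAIN, PC=2), enter IRQ0 at PC=0 (depth now 1)
Event 4 (EXEC): [IRQ0] PC=0: INC 1 -> ACC=5
Event 5 (EXEC): [IRQ0] PC=1: IRET -> resume MAIN at PC=2 (depth now 0)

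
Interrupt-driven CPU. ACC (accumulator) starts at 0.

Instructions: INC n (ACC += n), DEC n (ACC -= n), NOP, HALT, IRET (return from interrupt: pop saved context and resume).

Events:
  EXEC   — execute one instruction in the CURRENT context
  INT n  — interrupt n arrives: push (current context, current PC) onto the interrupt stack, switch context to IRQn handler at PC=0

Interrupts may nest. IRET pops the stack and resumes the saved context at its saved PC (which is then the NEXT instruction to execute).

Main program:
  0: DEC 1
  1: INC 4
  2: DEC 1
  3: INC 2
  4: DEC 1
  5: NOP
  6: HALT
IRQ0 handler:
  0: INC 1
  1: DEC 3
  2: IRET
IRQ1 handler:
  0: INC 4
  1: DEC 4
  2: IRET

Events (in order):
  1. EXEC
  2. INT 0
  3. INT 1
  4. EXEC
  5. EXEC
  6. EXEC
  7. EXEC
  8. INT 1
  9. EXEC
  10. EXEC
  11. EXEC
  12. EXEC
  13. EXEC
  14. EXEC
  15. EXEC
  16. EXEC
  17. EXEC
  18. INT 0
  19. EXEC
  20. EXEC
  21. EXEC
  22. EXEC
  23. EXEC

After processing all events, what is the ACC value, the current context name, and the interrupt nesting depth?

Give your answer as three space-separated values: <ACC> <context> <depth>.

Event 1 (EXEC): [MAIN] PC=0: DEC 1 -> ACC=-1
Event 2 (INT 0): INT 0 arrives: push (MAIN, PC=1), enter IRQ0 at PC=0 (depth now 1)
Event 3 (INT 1): INT 1 arrives: push (IRQ0, PC=0), enter IRQ1 at PC=0 (depth now 2)
Event 4 (EXEC): [IRQ1] PC=0: INC 4 -> ACC=3
Event 5 (EXEC): [IRQ1] PC=1: DEC 4 -> ACC=-1
Event 6 (EXEC): [IRQ1] PC=2: IRET -> resume IRQ0 at PC=0 (depth now 1)
Event 7 (EXEC): [IRQ0] PC=0: INC 1 -> ACC=0
Event 8 (INT 1): INT 1 arrives: push (IRQ0, PC=1), enter IRQ1 at PC=0 (depth now 2)
Event 9 (EXEC): [IRQ1] PC=0: INC 4 -> ACC=4
Event 10 (EXEC): [IRQ1] PC=1: DEC 4 -> ACC=0
Event 11 (EXEC): [IRQ1] PC=2: IRET -> resume IRQ0 at PC=1 (depth now 1)
Event 12 (EXEC): [IRQ0] PC=1: DEC 3 -> ACC=-3
Event 13 (EXEC): [IRQ0] PC=2: IRET -> resume MAIN at PC=1 (depth now 0)
Event 14 (EXEC): [MAIN] PC=1: INC 4 -> ACC=1
Event 15 (EXEC): [MAIN] PC=2: DEC 1 -> ACC=0
Event 16 (EXEC): [MAIN] PC=3: INC 2 -> ACC=2
Event 17 (EXEC): [MAIN] PC=4: DEC 1 -> ACC=1
Event 18 (INT 0): INT 0 arrives: push (MAIN, PC=5), enter IRQ0 at PC=0 (depth now 1)
Event 19 (EXEC): [IRQ0] PC=0: INC 1 -> ACC=2
Event 20 (EXEC): [IRQ0] PC=1: DEC 3 -> ACC=-1
Event 21 (EXEC): [IRQ0] PC=2: IRET -> resume MAIN at PC=5 (depth now 0)
Event 22 (EXEC): [MAIN] PC=5: NOP
Event 23 (EXEC): [MAIN] PC=6: HALT

Answer: -1 MAIN 0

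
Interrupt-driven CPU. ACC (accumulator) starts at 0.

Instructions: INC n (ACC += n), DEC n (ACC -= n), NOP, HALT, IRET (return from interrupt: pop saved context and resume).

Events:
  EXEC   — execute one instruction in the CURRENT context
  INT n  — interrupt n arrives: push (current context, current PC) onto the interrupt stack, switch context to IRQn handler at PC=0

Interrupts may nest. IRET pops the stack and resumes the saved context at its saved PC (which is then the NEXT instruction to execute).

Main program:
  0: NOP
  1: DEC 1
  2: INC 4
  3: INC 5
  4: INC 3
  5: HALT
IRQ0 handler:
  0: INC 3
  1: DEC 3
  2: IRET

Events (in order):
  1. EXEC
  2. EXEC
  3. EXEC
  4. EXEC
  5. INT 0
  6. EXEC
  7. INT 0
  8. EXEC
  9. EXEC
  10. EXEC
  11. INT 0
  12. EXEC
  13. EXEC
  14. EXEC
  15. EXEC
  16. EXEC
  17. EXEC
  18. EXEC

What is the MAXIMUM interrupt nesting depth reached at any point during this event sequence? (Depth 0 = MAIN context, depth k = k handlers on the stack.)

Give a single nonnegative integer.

Event 1 (EXEC): [MAIN] PC=0: NOP [depth=0]
Event 2 (EXEC): [MAIN] PC=1: DEC 1 -> ACC=-1 [depth=0]
Event 3 (EXEC): [MAIN] PC=2: INC 4 -> ACC=3 [depth=0]
Event 4 (EXEC): [MAIN] PC=3: INC 5 -> ACC=8 [depth=0]
Event 5 (INT 0): INT 0 arrives: push (MAIN, PC=4), enter IRQ0 at PC=0 (depth now 1) [depth=1]
Event 6 (EXEC): [IRQ0] PC=0: INC 3 -> ACC=11 [depth=1]
Event 7 (INT 0): INT 0 arrives: push (IRQ0, PC=1), enter IRQ0 at PC=0 (depth now 2) [depth=2]
Event 8 (EXEC): [IRQ0] PC=0: INC 3 -> ACC=14 [depth=2]
Event 9 (EXEC): [IRQ0] PC=1: DEC 3 -> ACC=11 [depth=2]
Event 10 (EXEC): [IRQ0] PC=2: IRET -> resume IRQ0 at PC=1 (depth now 1) [depth=1]
Event 11 (INT 0): INT 0 arrives: push (IRQ0, PC=1), enter IRQ0 at PC=0 (depth now 2) [depth=2]
Event 12 (EXEC): [IRQ0] PC=0: INC 3 -> ACC=14 [depth=2]
Event 13 (EXEC): [IRQ0] PC=1: DEC 3 -> ACC=11 [depth=2]
Event 14 (EXEC): [IRQ0] PC=2: IRET -> resume IRQ0 at PC=1 (depth now 1) [depth=1]
Event 15 (EXEC): [IRQ0] PC=1: DEC 3 -> ACC=8 [depth=1]
Event 16 (EXEC): [IRQ0] PC=2: IRET -> resume MAIN at PC=4 (depth now 0) [depth=0]
Event 17 (EXEC): [MAIN] PC=4: INC 3 -> ACC=11 [depth=0]
Event 18 (EXEC): [MAIN] PC=5: HALT [depth=0]
Max depth observed: 2

Answer: 2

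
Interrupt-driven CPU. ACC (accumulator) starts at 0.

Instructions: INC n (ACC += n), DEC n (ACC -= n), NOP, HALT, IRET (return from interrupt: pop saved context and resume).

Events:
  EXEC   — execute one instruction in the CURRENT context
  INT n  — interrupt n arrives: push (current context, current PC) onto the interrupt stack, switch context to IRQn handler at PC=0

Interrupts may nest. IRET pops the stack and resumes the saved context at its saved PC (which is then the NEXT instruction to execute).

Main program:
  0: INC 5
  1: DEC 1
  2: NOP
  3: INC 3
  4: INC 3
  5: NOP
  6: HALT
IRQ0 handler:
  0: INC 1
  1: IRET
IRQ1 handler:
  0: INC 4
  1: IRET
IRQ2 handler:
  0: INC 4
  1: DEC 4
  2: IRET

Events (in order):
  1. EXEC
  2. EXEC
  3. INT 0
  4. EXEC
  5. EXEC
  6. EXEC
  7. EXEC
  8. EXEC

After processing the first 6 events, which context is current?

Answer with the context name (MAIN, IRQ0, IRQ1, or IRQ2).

Event 1 (EXEC): [MAIN] PC=0: INC 5 -> ACC=5
Event 2 (EXEC): [MAIN] PC=1: DEC 1 -> ACC=4
Event 3 (INT 0): INT 0 arrives: push (MAIN, PC=2), enter IRQ0 at PC=0 (depth now 1)
Event 4 (EXEC): [IRQ0] PC=0: INC 1 -> ACC=5
Event 5 (EXEC): [IRQ0] PC=1: IRET -> resume MAIN at PC=2 (depth now 0)
Event 6 (EXEC): [MAIN] PC=2: NOP

Answer: MAIN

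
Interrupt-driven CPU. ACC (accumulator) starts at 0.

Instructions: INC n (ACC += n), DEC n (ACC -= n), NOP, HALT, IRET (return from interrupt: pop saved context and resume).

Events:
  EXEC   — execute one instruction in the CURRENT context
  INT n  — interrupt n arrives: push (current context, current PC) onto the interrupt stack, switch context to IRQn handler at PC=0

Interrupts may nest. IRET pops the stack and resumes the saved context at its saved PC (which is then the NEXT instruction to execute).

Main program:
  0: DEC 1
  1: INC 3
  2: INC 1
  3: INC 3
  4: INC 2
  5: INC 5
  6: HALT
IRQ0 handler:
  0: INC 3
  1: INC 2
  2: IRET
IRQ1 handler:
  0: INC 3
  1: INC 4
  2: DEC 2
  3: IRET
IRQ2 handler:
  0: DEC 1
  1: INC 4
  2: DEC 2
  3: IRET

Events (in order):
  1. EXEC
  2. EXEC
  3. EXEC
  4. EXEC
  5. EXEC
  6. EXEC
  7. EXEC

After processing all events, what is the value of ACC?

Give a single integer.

Event 1 (EXEC): [MAIN] PC=0: DEC 1 -> ACC=-1
Event 2 (EXEC): [MAIN] PC=1: INC 3 -> ACC=2
Event 3 (EXEC): [MAIN] PC=2: INC 1 -> ACC=3
Event 4 (EXEC): [MAIN] PC=3: INC 3 -> ACC=6
Event 5 (EXEC): [MAIN] PC=4: INC 2 -> ACC=8
Event 6 (EXEC): [MAIN] PC=5: INC 5 -> ACC=13
Event 7 (EXEC): [MAIN] PC=6: HALT

Answer: 13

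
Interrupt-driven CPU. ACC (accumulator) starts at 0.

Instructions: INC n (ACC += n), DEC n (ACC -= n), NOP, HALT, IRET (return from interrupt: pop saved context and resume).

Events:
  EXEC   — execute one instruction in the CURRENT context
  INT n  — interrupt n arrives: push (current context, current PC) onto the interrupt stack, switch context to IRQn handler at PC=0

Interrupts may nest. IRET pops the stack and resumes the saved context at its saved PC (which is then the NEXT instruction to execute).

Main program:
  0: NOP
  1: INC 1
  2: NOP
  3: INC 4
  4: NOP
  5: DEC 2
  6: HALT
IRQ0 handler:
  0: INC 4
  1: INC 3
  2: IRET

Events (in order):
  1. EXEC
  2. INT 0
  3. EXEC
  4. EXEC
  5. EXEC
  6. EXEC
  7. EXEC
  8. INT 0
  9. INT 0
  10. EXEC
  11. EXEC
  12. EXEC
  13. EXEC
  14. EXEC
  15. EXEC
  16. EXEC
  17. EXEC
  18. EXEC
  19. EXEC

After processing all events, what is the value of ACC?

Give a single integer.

Event 1 (EXEC): [MAIN] PC=0: NOP
Event 2 (INT 0): INT 0 arrives: push (MAIN, PC=1), enter IRQ0 at PC=0 (depth now 1)
Event 3 (EXEC): [IRQ0] PC=0: INC 4 -> ACC=4
Event 4 (EXEC): [IRQ0] PC=1: INC 3 -> ACC=7
Event 5 (EXEC): [IRQ0] PC=2: IRET -> resume MAIN at PC=1 (depth now 0)
Event 6 (EXEC): [MAIN] PC=1: INC 1 -> ACC=8
Event 7 (EXEC): [MAIN] PC=2: NOP
Event 8 (INT 0): INT 0 arrives: push (MAIN, PC=3), enter IRQ0 at PC=0 (depth now 1)
Event 9 (INT 0): INT 0 arrives: push (IRQ0, PC=0), enter IRQ0 at PC=0 (depth now 2)
Event 10 (EXEC): [IRQ0] PC=0: INC 4 -> ACC=12
Event 11 (EXEC): [IRQ0] PC=1: INC 3 -> ACC=15
Event 12 (EXEC): [IRQ0] PC=2: IRET -> resume IRQ0 at PC=0 (depth now 1)
Event 13 (EXEC): [IRQ0] PC=0: INC 4 -> ACC=19
Event 14 (EXEC): [IRQ0] PC=1: INC 3 -> ACC=22
Event 15 (EXEC): [IRQ0] PC=2: IRET -> resume MAIN at PC=3 (depth now 0)
Event 16 (EXEC): [MAIN] PC=3: INC 4 -> ACC=26
Event 17 (EXEC): [MAIN] PC=4: NOP
Event 18 (EXEC): [MAIN] PC=5: DEC 2 -> ACC=24
Event 19 (EXEC): [MAIN] PC=6: HALT

Answer: 24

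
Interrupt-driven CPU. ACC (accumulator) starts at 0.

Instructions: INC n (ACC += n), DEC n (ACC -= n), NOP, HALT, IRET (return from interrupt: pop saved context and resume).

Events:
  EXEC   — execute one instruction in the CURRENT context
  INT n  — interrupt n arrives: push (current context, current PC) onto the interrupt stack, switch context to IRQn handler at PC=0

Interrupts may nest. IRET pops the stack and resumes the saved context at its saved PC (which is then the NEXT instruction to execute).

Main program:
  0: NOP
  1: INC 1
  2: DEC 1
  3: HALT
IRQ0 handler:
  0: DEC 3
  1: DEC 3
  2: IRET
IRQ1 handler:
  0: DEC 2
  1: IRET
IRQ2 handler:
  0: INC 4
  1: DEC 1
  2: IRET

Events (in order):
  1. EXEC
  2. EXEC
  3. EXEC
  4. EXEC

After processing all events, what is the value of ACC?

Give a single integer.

Event 1 (EXEC): [MAIN] PC=0: NOP
Event 2 (EXEC): [MAIN] PC=1: INC 1 -> ACC=1
Event 3 (EXEC): [MAIN] PC=2: DEC 1 -> ACC=0
Event 4 (EXEC): [MAIN] PC=3: HALT

Answer: 0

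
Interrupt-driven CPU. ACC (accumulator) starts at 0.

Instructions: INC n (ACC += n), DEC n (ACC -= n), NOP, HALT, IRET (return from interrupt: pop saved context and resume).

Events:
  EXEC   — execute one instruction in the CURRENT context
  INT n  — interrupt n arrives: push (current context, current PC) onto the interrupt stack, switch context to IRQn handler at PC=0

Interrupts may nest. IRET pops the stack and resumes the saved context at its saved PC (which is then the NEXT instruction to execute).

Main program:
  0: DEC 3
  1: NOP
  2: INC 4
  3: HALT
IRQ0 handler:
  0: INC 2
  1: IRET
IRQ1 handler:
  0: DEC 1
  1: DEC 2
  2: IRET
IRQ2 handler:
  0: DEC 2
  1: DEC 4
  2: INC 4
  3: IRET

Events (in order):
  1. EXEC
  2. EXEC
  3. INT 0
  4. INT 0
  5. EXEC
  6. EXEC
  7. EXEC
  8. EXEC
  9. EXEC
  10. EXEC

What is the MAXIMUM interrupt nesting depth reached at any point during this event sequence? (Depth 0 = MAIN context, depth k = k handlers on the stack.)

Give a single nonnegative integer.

Event 1 (EXEC): [MAIN] PC=0: DEC 3 -> ACC=-3 [depth=0]
Event 2 (EXEC): [MAIN] PC=1: NOP [depth=0]
Event 3 (INT 0): INT 0 arrives: push (MAIN, PC=2), enter IRQ0 at PC=0 (depth now 1) [depth=1]
Event 4 (INT 0): INT 0 arrives: push (IRQ0, PC=0), enter IRQ0 at PC=0 (depth now 2) [depth=2]
Event 5 (EXEC): [IRQ0] PC=0: INC 2 -> ACC=-1 [depth=2]
Event 6 (EXEC): [IRQ0] PC=1: IRET -> resume IRQ0 at PC=0 (depth now 1) [depth=1]
Event 7 (EXEC): [IRQ0] PC=0: INC 2 -> ACC=1 [depth=1]
Event 8 (EXEC): [IRQ0] PC=1: IRET -> resume MAIN at PC=2 (depth now 0) [depth=0]
Event 9 (EXEC): [MAIN] PC=2: INC 4 -> ACC=5 [depth=0]
Event 10 (EXEC): [MAIN] PC=3: HALT [depth=0]
Max depth observed: 2

Answer: 2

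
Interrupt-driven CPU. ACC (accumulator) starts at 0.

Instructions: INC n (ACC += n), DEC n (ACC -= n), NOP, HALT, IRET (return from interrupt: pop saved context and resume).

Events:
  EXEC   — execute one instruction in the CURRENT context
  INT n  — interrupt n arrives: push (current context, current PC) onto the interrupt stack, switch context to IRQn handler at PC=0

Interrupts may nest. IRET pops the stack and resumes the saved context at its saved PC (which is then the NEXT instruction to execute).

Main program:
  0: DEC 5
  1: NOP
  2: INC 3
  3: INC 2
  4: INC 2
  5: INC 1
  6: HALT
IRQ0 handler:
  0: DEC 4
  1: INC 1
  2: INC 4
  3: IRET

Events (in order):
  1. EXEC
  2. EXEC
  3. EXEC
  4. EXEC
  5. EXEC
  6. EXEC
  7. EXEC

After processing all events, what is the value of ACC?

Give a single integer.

Answer: 3

Derivation:
Event 1 (EXEC): [MAIN] PC=0: DEC 5 -> ACC=-5
Event 2 (EXEC): [MAIN] PC=1: NOP
Event 3 (EXEC): [MAIN] PC=2: INC 3 -> ACC=-2
Event 4 (EXEC): [MAIN] PC=3: INC 2 -> ACC=0
Event 5 (EXEC): [MAIN] PC=4: INC 2 -> ACC=2
Event 6 (EXEC): [MAIN] PC=5: INC 1 -> ACC=3
Event 7 (EXEC): [MAIN] PC=6: HALT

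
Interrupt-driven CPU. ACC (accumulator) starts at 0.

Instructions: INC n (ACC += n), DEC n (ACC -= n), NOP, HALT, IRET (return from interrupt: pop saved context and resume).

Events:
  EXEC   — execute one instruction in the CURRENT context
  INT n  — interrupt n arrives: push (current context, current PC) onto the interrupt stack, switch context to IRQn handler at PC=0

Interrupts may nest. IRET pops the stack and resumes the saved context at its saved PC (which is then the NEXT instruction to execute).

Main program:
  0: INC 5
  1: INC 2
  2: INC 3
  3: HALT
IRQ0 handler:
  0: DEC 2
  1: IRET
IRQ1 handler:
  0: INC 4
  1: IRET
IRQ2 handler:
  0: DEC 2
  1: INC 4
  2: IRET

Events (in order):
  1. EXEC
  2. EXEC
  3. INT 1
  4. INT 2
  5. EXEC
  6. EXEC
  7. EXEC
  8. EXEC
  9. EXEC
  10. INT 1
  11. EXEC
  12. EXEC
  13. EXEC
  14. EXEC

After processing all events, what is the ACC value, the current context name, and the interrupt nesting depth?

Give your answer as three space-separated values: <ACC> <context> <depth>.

Answer: 20 MAIN 0

Derivation:
Event 1 (EXEC): [MAIN] PC=0: INC 5 -> ACC=5
Event 2 (EXEC): [MAIN] PC=1: INC 2 -> ACC=7
Event 3 (INT 1): INT 1 arrives: push (MAIN, PC=2), enter IRQ1 at PC=0 (depth now 1)
Event 4 (INT 2): INT 2 arrives: push (IRQ1, PC=0), enter IRQ2 at PC=0 (depth now 2)
Event 5 (EXEC): [IRQ2] PC=0: DEC 2 -> ACC=5
Event 6 (EXEC): [IRQ2] PC=1: INC 4 -> ACC=9
Event 7 (EXEC): [IRQ2] PC=2: IRET -> resume IRQ1 at PC=0 (depth now 1)
Event 8 (EXEC): [IRQ1] PC=0: INC 4 -> ACC=13
Event 9 (EXEC): [IRQ1] PC=1: IRET -> resume MAIN at PC=2 (depth now 0)
Event 10 (INT 1): INT 1 arrives: push (MAIN, PC=2), enter IRQ1 at PC=0 (depth now 1)
Event 11 (EXEC): [IRQ1] PC=0: INC 4 -> ACC=17
Event 12 (EXEC): [IRQ1] PC=1: IRET -> resume MAIN at PC=2 (depth now 0)
Event 13 (EXEC): [MAIN] PC=2: INC 3 -> ACC=20
Event 14 (EXEC): [MAIN] PC=3: HALT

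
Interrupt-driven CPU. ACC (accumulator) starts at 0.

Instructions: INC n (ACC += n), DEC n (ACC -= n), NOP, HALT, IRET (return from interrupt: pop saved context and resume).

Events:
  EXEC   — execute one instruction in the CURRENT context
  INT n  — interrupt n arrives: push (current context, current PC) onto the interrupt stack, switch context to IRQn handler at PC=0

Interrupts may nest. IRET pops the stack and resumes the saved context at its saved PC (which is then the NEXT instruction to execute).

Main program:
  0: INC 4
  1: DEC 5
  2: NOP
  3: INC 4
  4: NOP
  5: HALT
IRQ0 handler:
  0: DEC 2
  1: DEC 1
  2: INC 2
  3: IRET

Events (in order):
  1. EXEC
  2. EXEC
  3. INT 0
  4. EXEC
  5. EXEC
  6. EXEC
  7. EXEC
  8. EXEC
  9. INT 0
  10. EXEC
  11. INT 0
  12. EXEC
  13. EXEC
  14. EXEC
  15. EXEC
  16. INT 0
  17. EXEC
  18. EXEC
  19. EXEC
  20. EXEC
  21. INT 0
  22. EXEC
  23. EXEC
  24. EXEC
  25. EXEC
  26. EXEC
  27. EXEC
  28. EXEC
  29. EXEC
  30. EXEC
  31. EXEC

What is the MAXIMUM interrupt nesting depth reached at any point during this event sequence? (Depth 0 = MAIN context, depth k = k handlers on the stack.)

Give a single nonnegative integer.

Answer: 2

Derivation:
Event 1 (EXEC): [MAIN] PC=0: INC 4 -> ACC=4 [depth=0]
Event 2 (EXEC): [MAIN] PC=1: DEC 5 -> ACC=-1 [depth=0]
Event 3 (INT 0): INT 0 arrives: push (MAIN, PC=2), enter IRQ0 at PC=0 (depth now 1) [depth=1]
Event 4 (EXEC): [IRQ0] PC=0: DEC 2 -> ACC=-3 [depth=1]
Event 5 (EXEC): [IRQ0] PC=1: DEC 1 -> ACC=-4 [depth=1]
Event 6 (EXEC): [IRQ0] PC=2: INC 2 -> ACC=-2 [depth=1]
Event 7 (EXEC): [IRQ0] PC=3: IRET -> resume MAIN at PC=2 (depth now 0) [depth=0]
Event 8 (EXEC): [MAIN] PC=2: NOP [depth=0]
Event 9 (INT 0): INT 0 arrives: push (MAIN, PC=3), enter IRQ0 at PC=0 (depth now 1) [depth=1]
Event 10 (EXEC): [IRQ0] PC=0: DEC 2 -> ACC=-4 [depth=1]
Event 11 (INT 0): INT 0 arrives: push (IRQ0, PC=1), enter IRQ0 at PC=0 (depth now 2) [depth=2]
Event 12 (EXEC): [IRQ0] PC=0: DEC 2 -> ACC=-6 [depth=2]
Event 13 (EXEC): [IRQ0] PC=1: DEC 1 -> ACC=-7 [depth=2]
Event 14 (EXEC): [IRQ0] PC=2: INC 2 -> ACC=-5 [depth=2]
Event 15 (EXEC): [IRQ0] PC=3: IRET -> resume IRQ0 at PC=1 (depth now 1) [depth=1]
Event 16 (INT 0): INT 0 arrives: push (IRQ0, PC=1), enter IRQ0 at PC=0 (depth now 2) [depth=2]
Event 17 (EXEC): [IRQ0] PC=0: DEC 2 -> ACC=-7 [depth=2]
Event 18 (EXEC): [IRQ0] PC=1: DEC 1 -> ACC=-8 [depth=2]
Event 19 (EXEC): [IRQ0] PC=2: INC 2 -> ACC=-6 [depth=2]
Event 20 (EXEC): [IRQ0] PC=3: IRET -> resume IRQ0 at PC=1 (depth now 1) [depth=1]
Event 21 (INT 0): INT 0 arrives: push (IRQ0, PC=1), enter IRQ0 at PC=0 (depth now 2) [depth=2]
Event 22 (EXEC): [IRQ0] PC=0: DEC 2 -> ACC=-8 [depth=2]
Event 23 (EXEC): [IRQ0] PC=1: DEC 1 -> ACC=-9 [depth=2]
Event 24 (EXEC): [IRQ0] PC=2: INC 2 -> ACC=-7 [depth=2]
Event 25 (EXEC): [IRQ0] PC=3: IRET -> resume IRQ0 at PC=1 (depth now 1) [depth=1]
Event 26 (EXEC): [IRQ0] PC=1: DEC 1 -> ACC=-8 [depth=1]
Event 27 (EXEC): [IRQ0] PC=2: INC 2 -> ACC=-6 [depth=1]
Event 28 (EXEC): [IRQ0] PC=3: IRET -> resume MAIN at PC=3 (depth now 0) [depth=0]
Event 29 (EXEC): [MAIN] PC=3: INC 4 -> ACC=-2 [depth=0]
Event 30 (EXEC): [MAIN] PC=4: NOP [depth=0]
Event 31 (EXEC): [MAIN] PC=5: HALT [depth=0]
Max depth observed: 2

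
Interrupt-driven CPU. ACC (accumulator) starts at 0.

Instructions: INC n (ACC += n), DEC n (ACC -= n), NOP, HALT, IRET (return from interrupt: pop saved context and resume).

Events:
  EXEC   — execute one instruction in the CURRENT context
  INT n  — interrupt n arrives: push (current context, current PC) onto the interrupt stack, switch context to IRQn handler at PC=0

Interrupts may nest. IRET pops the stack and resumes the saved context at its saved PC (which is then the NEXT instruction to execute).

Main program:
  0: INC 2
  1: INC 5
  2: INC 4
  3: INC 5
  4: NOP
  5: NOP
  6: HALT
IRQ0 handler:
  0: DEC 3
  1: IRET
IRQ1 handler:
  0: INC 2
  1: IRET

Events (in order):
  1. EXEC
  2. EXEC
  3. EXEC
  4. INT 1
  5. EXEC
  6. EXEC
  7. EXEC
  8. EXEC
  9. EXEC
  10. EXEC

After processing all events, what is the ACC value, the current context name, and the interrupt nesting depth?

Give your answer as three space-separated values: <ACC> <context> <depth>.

Answer: 18 MAIN 0

Derivation:
Event 1 (EXEC): [MAIN] PC=0: INC 2 -> ACC=2
Event 2 (EXEC): [MAIN] PC=1: INC 5 -> ACC=7
Event 3 (EXEC): [MAIN] PC=2: INC 4 -> ACC=11
Event 4 (INT 1): INT 1 arrives: push (MAIN, PC=3), enter IRQ1 at PC=0 (depth now 1)
Event 5 (EXEC): [IRQ1] PC=0: INC 2 -> ACC=13
Event 6 (EXEC): [IRQ1] PC=1: IRET -> resume MAIN at PC=3 (depth now 0)
Event 7 (EXEC): [MAIN] PC=3: INC 5 -> ACC=18
Event 8 (EXEC): [MAIN] PC=4: NOP
Event 9 (EXEC): [MAIN] PC=5: NOP
Event 10 (EXEC): [MAIN] PC=6: HALT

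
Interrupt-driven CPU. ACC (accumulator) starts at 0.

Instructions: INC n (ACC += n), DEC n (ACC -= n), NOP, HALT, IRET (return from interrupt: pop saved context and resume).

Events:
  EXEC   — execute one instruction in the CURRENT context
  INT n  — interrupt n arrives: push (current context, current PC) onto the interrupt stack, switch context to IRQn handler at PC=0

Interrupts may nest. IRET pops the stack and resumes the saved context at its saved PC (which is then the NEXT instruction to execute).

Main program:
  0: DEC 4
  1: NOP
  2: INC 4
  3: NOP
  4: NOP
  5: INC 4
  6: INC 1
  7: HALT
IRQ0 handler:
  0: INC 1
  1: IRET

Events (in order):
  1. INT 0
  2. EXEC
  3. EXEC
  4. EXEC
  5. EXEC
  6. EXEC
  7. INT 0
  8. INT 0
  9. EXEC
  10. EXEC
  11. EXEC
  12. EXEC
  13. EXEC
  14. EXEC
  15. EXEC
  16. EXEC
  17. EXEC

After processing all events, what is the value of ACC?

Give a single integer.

Answer: 8

Derivation:
Event 1 (INT 0): INT 0 arrives: push (MAIN, PC=0), enter IRQ0 at PC=0 (depth now 1)
Event 2 (EXEC): [IRQ0] PC=0: INC 1 -> ACC=1
Event 3 (EXEC): [IRQ0] PC=1: IRET -> resume MAIN at PC=0 (depth now 0)
Event 4 (EXEC): [MAIN] PC=0: DEC 4 -> ACC=-3
Event 5 (EXEC): [MAIN] PC=1: NOP
Event 6 (EXEC): [MAIN] PC=2: INC 4 -> ACC=1
Event 7 (INT 0): INT 0 arrives: push (MAIN, PC=3), enter IRQ0 at PC=0 (depth now 1)
Event 8 (INT 0): INT 0 arrives: push (IRQ0, PC=0), enter IRQ0 at PC=0 (depth now 2)
Event 9 (EXEC): [IRQ0] PC=0: INC 1 -> ACC=2
Event 10 (EXEC): [IRQ0] PC=1: IRET -> resume IRQ0 at PC=0 (depth now 1)
Event 11 (EXEC): [IRQ0] PC=0: INC 1 -> ACC=3
Event 12 (EXEC): [IRQ0] PC=1: IRET -> resume MAIN at PC=3 (depth now 0)
Event 13 (EXEC): [MAIN] PC=3: NOP
Event 14 (EXEC): [MAIN] PC=4: NOP
Event 15 (EXEC): [MAIN] PC=5: INC 4 -> ACC=7
Event 16 (EXEC): [MAIN] PC=6: INC 1 -> ACC=8
Event 17 (EXEC): [MAIN] PC=7: HALT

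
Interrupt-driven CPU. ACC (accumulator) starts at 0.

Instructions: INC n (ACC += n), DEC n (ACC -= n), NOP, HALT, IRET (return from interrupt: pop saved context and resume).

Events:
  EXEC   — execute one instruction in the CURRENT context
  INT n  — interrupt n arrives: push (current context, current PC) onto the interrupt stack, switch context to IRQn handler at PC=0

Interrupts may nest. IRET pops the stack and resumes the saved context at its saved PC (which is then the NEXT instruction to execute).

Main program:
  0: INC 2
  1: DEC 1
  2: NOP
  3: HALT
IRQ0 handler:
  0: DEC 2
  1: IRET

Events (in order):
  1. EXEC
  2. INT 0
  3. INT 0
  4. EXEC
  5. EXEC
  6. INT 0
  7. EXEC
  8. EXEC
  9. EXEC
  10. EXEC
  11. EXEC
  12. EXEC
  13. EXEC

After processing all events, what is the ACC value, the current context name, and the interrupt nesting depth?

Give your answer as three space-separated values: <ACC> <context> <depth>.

Answer: -5 MAIN 0

Derivation:
Event 1 (EXEC): [MAIN] PC=0: INC 2 -> ACC=2
Event 2 (INT 0): INT 0 arrives: push (MAIN, PC=1), enter IRQ0 at PC=0 (depth now 1)
Event 3 (INT 0): INT 0 arrives: push (IRQ0, PC=0), enter IRQ0 at PC=0 (depth now 2)
Event 4 (EXEC): [IRQ0] PC=0: DEC 2 -> ACC=0
Event 5 (EXEC): [IRQ0] PC=1: IRET -> resume IRQ0 at PC=0 (depth now 1)
Event 6 (INT 0): INT 0 arrives: push (IRQ0, PC=0), enter IRQ0 at PC=0 (depth now 2)
Event 7 (EXEC): [IRQ0] PC=0: DEC 2 -> ACC=-2
Event 8 (EXEC): [IRQ0] PC=1: IRET -> resume IRQ0 at PC=0 (depth now 1)
Event 9 (EXEC): [IRQ0] PC=0: DEC 2 -> ACC=-4
Event 10 (EXEC): [IRQ0] PC=1: IRET -> resume MAIN at PC=1 (depth now 0)
Event 11 (EXEC): [MAIN] PC=1: DEC 1 -> ACC=-5
Event 12 (EXEC): [MAIN] PC=2: NOP
Event 13 (EXEC): [MAIN] PC=3: HALT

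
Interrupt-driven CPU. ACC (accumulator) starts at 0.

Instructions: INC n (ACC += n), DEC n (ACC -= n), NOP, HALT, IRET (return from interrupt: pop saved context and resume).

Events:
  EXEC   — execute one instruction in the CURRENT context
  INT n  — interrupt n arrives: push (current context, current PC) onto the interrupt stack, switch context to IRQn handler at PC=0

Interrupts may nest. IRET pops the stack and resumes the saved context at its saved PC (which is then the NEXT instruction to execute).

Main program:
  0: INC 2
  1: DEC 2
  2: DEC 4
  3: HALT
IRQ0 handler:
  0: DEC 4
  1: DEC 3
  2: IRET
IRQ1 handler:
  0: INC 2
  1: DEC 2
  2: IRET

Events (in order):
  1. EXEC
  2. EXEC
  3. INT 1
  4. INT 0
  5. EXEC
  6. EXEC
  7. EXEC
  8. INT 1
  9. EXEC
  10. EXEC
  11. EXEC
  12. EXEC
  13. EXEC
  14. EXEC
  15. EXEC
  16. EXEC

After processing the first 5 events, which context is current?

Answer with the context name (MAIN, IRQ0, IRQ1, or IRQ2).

Event 1 (EXEC): [MAIN] PC=0: INC 2 -> ACC=2
Event 2 (EXEC): [MAIN] PC=1: DEC 2 -> ACC=0
Event 3 (INT 1): INT 1 arrives: push (MAIN, PC=2), enter IRQ1 at PC=0 (depth now 1)
Event 4 (INT 0): INT 0 arrives: push (IRQ1, PC=0), enter IRQ0 at PC=0 (depth now 2)
Event 5 (EXEC): [IRQ0] PC=0: DEC 4 -> ACC=-4

Answer: IRQ0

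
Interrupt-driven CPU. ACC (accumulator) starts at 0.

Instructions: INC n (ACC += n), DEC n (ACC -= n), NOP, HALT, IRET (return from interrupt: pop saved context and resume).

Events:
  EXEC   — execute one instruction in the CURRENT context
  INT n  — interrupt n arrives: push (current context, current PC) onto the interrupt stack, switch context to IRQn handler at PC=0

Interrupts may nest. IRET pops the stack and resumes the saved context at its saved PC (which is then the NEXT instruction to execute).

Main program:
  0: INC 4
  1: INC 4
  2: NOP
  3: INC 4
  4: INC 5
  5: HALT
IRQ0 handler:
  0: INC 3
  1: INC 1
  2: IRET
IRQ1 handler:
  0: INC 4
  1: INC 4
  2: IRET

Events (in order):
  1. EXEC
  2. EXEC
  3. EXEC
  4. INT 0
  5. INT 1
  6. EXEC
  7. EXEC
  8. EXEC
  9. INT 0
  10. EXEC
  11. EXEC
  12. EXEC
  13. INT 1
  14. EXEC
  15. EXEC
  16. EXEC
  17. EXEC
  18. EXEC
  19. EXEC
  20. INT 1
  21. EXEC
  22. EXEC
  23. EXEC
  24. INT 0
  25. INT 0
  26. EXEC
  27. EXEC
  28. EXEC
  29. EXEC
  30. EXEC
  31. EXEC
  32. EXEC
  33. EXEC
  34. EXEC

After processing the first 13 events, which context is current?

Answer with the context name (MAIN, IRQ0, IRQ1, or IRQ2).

Event 1 (EXEC): [MAIN] PC=0: INC 4 -> ACC=4
Event 2 (EXEC): [MAIN] PC=1: INC 4 -> ACC=8
Event 3 (EXEC): [MAIN] PC=2: NOP
Event 4 (INT 0): INT 0 arrives: push (MAIN, PC=3), enter IRQ0 at PC=0 (depth now 1)
Event 5 (INT 1): INT 1 arrives: push (IRQ0, PC=0), enter IRQ1 at PC=0 (depth now 2)
Event 6 (EXEC): [IRQ1] PC=0: INC 4 -> ACC=12
Event 7 (EXEC): [IRQ1] PC=1: INC 4 -> ACC=16
Event 8 (EXEC): [IRQ1] PC=2: IRET -> resume IRQ0 at PC=0 (depth now 1)
Event 9 (INT 0): INT 0 arrives: push (IRQ0, PC=0), enter IRQ0 at PC=0 (depth now 2)
Event 10 (EXEC): [IRQ0] PC=0: INC 3 -> ACC=19
Event 11 (EXEC): [IRQ0] PC=1: INC 1 -> ACC=20
Event 12 (EXEC): [IRQ0] PC=2: IRET -> resume IRQ0 at PC=0 (depth now 1)
Event 13 (INT 1): INT 1 arrives: push (IRQ0, PC=0), enter IRQ1 at PC=0 (depth now 2)

Answer: IRQ1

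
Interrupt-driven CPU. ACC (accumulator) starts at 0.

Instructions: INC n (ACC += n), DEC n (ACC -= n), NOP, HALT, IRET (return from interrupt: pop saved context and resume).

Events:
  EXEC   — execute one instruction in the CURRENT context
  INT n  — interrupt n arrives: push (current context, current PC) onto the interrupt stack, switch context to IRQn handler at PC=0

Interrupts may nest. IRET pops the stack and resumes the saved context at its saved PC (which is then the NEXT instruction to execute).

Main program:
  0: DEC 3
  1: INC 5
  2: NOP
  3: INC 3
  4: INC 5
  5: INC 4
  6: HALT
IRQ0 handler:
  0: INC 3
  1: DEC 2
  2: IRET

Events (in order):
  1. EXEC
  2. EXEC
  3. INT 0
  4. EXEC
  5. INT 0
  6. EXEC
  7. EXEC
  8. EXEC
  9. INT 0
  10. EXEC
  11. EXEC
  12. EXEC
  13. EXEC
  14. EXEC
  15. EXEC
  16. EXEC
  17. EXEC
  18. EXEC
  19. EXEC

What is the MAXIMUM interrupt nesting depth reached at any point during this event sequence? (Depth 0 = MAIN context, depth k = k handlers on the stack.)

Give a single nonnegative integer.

Event 1 (EXEC): [MAIN] PC=0: DEC 3 -> ACC=-3 [depth=0]
Event 2 (EXEC): [MAIN] PC=1: INC 5 -> ACC=2 [depth=0]
Event 3 (INT 0): INT 0 arrives: push (MAIN, PC=2), enter IRQ0 at PC=0 (depth now 1) [depth=1]
Event 4 (EXEC): [IRQ0] PC=0: INC 3 -> ACC=5 [depth=1]
Event 5 (INT 0): INT 0 arrives: push (IRQ0, PC=1), enter IRQ0 at PC=0 (depth now 2) [depth=2]
Event 6 (EXEC): [IRQ0] PC=0: INC 3 -> ACC=8 [depth=2]
Event 7 (EXEC): [IRQ0] PC=1: DEC 2 -> ACC=6 [depth=2]
Event 8 (EXEC): [IRQ0] PC=2: IRET -> resume IRQ0 at PC=1 (depth now 1) [depth=1]
Event 9 (INT 0): INT 0 arrives: push (IRQ0, PC=1), enter IRQ0 at PC=0 (depth now 2) [depth=2]
Event 10 (EXEC): [IRQ0] PC=0: INC 3 -> ACC=9 [depth=2]
Event 11 (EXEC): [IRQ0] PC=1: DEC 2 -> ACC=7 [depth=2]
Event 12 (EXEC): [IRQ0] PC=2: IRET -> resume IRQ0 at PC=1 (depth now 1) [depth=1]
Event 13 (EXEC): [IRQ0] PC=1: DEC 2 -> ACC=5 [depth=1]
Event 14 (EXEC): [IRQ0] PC=2: IRET -> resume MAIN at PC=2 (depth now 0) [depth=0]
Event 15 (EXEC): [MAIN] PC=2: NOP [depth=0]
Event 16 (EXEC): [MAIN] PC=3: INC 3 -> ACC=8 [depth=0]
Event 17 (EXEC): [MAIN] PC=4: INC 5 -> ACC=13 [depth=0]
Event 18 (EXEC): [MAIN] PC=5: INC 4 -> ACC=17 [depth=0]
Event 19 (EXEC): [MAIN] PC=6: HALT [depth=0]
Max depth observed: 2

Answer: 2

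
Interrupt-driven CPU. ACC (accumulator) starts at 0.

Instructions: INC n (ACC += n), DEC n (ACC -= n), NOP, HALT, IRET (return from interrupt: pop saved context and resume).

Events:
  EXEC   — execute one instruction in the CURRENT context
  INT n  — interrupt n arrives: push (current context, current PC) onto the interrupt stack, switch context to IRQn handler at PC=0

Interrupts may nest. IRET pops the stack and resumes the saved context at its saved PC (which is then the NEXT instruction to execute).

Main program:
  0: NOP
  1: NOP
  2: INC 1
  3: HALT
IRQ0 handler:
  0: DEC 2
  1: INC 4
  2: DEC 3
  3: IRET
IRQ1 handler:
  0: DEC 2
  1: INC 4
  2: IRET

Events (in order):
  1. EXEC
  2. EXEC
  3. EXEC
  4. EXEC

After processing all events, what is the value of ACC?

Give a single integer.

Event 1 (EXEC): [MAIN] PC=0: NOP
Event 2 (EXEC): [MAIN] PC=1: NOP
Event 3 (EXEC): [MAIN] PC=2: INC 1 -> ACC=1
Event 4 (EXEC): [MAIN] PC=3: HALT

Answer: 1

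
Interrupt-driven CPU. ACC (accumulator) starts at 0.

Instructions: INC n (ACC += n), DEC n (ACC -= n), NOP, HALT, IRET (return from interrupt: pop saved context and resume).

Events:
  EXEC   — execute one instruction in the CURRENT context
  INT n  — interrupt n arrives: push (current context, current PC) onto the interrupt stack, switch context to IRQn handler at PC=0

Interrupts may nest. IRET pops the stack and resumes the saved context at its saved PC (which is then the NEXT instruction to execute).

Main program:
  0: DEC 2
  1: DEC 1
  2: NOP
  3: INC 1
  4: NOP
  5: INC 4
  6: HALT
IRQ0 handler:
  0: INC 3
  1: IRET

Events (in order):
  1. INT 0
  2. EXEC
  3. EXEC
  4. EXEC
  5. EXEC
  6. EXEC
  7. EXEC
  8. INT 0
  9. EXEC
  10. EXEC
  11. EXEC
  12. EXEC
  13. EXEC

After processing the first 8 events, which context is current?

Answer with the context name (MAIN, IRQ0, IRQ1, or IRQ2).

Answer: IRQ0

Derivation:
Event 1 (INT 0): INT 0 arrives: push (MAIN, PC=0), enter IRQ0 at PC=0 (depth now 1)
Event 2 (EXEC): [IRQ0] PC=0: INC 3 -> ACC=3
Event 3 (EXEC): [IRQ0] PC=1: IRET -> resume MAIN at PC=0 (depth now 0)
Event 4 (EXEC): [MAIN] PC=0: DEC 2 -> ACC=1
Event 5 (EXEC): [MAIN] PC=1: DEC 1 -> ACC=0
Event 6 (EXEC): [MAIN] PC=2: NOP
Event 7 (EXEC): [MAIN] PC=3: INC 1 -> ACC=1
Event 8 (INT 0): INT 0 arrives: push (MAIN, PC=4), enter IRQ0 at PC=0 (depth now 1)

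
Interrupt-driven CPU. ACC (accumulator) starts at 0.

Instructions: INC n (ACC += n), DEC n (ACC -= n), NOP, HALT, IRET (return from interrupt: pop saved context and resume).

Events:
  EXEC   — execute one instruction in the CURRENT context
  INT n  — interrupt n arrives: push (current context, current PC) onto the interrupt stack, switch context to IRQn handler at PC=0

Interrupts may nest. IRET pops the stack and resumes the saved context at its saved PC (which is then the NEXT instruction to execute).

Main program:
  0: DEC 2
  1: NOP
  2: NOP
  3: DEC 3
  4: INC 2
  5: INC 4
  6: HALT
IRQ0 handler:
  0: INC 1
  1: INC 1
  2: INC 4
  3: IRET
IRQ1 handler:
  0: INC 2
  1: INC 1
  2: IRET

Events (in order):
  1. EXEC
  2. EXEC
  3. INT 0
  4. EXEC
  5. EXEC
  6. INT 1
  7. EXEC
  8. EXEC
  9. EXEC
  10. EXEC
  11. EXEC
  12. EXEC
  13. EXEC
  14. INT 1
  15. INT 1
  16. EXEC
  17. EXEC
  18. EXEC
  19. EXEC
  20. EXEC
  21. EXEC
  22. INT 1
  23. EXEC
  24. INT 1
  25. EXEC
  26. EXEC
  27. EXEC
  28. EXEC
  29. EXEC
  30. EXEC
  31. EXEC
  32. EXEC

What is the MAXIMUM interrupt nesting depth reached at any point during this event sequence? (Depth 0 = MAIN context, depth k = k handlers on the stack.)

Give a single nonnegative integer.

Answer: 2

Derivation:
Event 1 (EXEC): [MAIN] PC=0: DEC 2 -> ACC=-2 [depth=0]
Event 2 (EXEC): [MAIN] PC=1: NOP [depth=0]
Event 3 (INT 0): INT 0 arrives: push (MAIN, PC=2), enter IRQ0 at PC=0 (depth now 1) [depth=1]
Event 4 (EXEC): [IRQ0] PC=0: INC 1 -> ACC=-1 [depth=1]
Event 5 (EXEC): [IRQ0] PC=1: INC 1 -> ACC=0 [depth=1]
Event 6 (INT 1): INT 1 arrives: push (IRQ0, PC=2), enter IRQ1 at PC=0 (depth now 2) [depth=2]
Event 7 (EXEC): [IRQ1] PC=0: INC 2 -> ACC=2 [depth=2]
Event 8 (EXEC): [IRQ1] PC=1: INC 1 -> ACC=3 [depth=2]
Event 9 (EXEC): [IRQ1] PC=2: IRET -> resume IRQ0 at PC=2 (depth now 1) [depth=1]
Event 10 (EXEC): [IRQ0] PC=2: INC 4 -> ACC=7 [depth=1]
Event 11 (EXEC): [IRQ0] PC=3: IRET -> resume MAIN at PC=2 (depth now 0) [depth=0]
Event 12 (EXEC): [MAIN] PC=2: NOP [depth=0]
Event 13 (EXEC): [MAIN] PC=3: DEC 3 -> ACC=4 [depth=0]
Event 14 (INT 1): INT 1 arrives: push (MAIN, PC=4), enter IRQ1 at PC=0 (depth now 1) [depth=1]
Event 15 (INT 1): INT 1 arrives: push (IRQ1, PC=0), enter IRQ1 at PC=0 (depth now 2) [depth=2]
Event 16 (EXEC): [IRQ1] PC=0: INC 2 -> ACC=6 [depth=2]
Event 17 (EXEC): [IRQ1] PC=1: INC 1 -> ACC=7 [depth=2]
Event 18 (EXEC): [IRQ1] PC=2: IRET -> resume IRQ1 at PC=0 (depth now 1) [depth=1]
Event 19 (EXEC): [IRQ1] PC=0: INC 2 -> ACC=9 [depth=1]
Event 20 (EXEC): [IRQ1] PC=1: INC 1 -> ACC=10 [depth=1]
Event 21 (EXEC): [IRQ1] PC=2: IRET -> resume MAIN at PC=4 (depth now 0) [depth=0]
Event 22 (INT 1): INT 1 arrives: push (MAIN, PC=4), enter IRQ1 at PC=0 (depth now 1) [depth=1]
Event 23 (EXEC): [IRQ1] PC=0: INC 2 -> ACC=12 [depth=1]
Event 24 (INT 1): INT 1 arrives: push (IRQ1, PC=1), enter IRQ1 at PC=0 (depth now 2) [depth=2]
Event 25 (EXEC): [IRQ1] PC=0: INC 2 -> ACC=14 [depth=2]
Event 26 (EXEC): [IRQ1] PC=1: INC 1 -> ACC=15 [depth=2]
Event 27 (EXEC): [IRQ1] PC=2: IRET -> resume IRQ1 at PC=1 (depth now 1) [depth=1]
Event 28 (EXEC): [IRQ1] PC=1: INC 1 -> ACC=16 [depth=1]
Event 29 (EXEC): [IRQ1] PC=2: IRET -> resume MAIN at PC=4 (depth now 0) [depth=0]
Event 30 (EXEC): [MAIN] PC=4: INC 2 -> ACC=18 [depth=0]
Event 31 (EXEC): [MAIN] PC=5: INC 4 -> ACC=22 [depth=0]
Event 32 (EXEC): [MAIN] PC=6: HALT [depth=0]
Max depth observed: 2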